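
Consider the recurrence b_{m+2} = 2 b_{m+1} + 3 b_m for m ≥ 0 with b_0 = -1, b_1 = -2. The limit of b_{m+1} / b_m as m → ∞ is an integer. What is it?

The characteristic equation is r^2 - 2r - 3 = 0, which factors as (r - 3)(r + 1) = 0.
So the roots are 3 and -1. Since |3| > |-1| and the coefficient of 3^m is non-zero, the ratio tends to 3.

3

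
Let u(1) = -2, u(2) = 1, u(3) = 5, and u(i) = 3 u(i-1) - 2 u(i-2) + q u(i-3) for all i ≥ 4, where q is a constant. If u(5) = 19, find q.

2

u(4) = 13 - 2q
u(5) = 29 - 5q
So 29 - 5q = 19, giving q = 2.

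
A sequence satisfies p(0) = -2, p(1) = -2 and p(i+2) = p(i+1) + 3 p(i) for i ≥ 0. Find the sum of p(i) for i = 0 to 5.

-144

p(2) = (-2) + 3·(-2) = -8
p(3) = (-8) + 3·(-2) = -14
p(4) = (-14) + 3·(-8) = -38
p(5) = (-38) + 3·(-14) = -80
Sum = (-2) + (-2) + (-8) + (-14) + (-38) + (-80) = -144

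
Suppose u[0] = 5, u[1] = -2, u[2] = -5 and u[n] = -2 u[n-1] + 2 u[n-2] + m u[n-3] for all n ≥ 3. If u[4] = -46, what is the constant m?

u[3] = 6 + 5m
u[4] = -22 - 12m
So -22 - 12m = -46, giving m = 2.

2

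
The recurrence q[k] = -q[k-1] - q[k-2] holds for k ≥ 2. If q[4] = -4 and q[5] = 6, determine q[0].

-2

Rearranging, q[k-2] = -(q[k] + q[k-1]).
q[3] = -(6 + (-4)) = -2
q[2] = -(-4 + (-2)) = 6
q[1] = -(-2 + 6) = -4
q[0] = -(6 + (-4)) = -2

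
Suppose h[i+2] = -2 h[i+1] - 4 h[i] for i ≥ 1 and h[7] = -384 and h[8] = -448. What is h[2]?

Rearranging, h[i-2] = (h[i] + 2 h[i-1]) / -4.
h[6] = (-448 + 2(-384)) / -4 = -1216/-4 = 304
h[5] = (-384 + 2(304)) / -4 = 224/-4 = -56
h[4] = (304 + 2(-56)) / -4 = 192/-4 = -48
h[3] = (-56 + 2(-48)) / -4 = -152/-4 = 38
h[2] = (-48 + 2(38)) / -4 = 28/-4 = -7

-7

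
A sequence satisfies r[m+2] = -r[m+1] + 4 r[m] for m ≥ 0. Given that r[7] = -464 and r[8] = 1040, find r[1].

-4

Rearranging, r[m-2] = (r[m] + r[m-1]) / 4.
r[6] = (1040 + (-464)) / 4 = 576/4 = 144
r[5] = (-464 + 144) / 4 = -320/4 = -80
r[4] = (144 + (-80)) / 4 = 64/4 = 16
r[3] = (-80 + 16) / 4 = -64/4 = -16
r[2] = (16 + (-16)) / 4 = 0/4 = 0
r[1] = (-16 + 0) / 4 = -16/4 = -4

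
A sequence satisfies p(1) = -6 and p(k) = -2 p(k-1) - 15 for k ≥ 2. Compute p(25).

The fixed point is -15/(1 + 2) = -5, so p(k) + 5 = -2(p(k-1) + 5).
Hence p(k) = -1·(-2)^{k-1} - 5.
p(25) = -1·(-2)^{24} - 5 = -1·16777216 - 5 = -16777221.

-16777221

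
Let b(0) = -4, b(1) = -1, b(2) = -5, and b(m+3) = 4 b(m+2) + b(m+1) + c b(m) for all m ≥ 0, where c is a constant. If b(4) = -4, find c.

-5

b(3) = -21 - 4c
b(4) = -89 - 17c
So -89 - 17c = -4, giving c = -5.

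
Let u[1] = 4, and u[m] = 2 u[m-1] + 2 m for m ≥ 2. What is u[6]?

u[2] = 2·4 + 4 = 12
u[3] = 2·12 + 6 = 30
u[4] = 2·30 + 8 = 68
u[5] = 2·68 + 10 = 146
u[6] = 2·146 + 12 = 304

304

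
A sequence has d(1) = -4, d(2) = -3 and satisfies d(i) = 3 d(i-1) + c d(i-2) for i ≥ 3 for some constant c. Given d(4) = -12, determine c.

d(3) = -9 - 4c
d(4) = -27 - 15c
So -27 - 15c = -12, giving c = -1.

-1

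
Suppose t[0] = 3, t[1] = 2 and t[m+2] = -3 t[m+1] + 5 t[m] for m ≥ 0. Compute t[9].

-117253

t[2] = -3·2 + 5·3 = 9
t[3] = -3·9 + 5·2 = -17
t[4] = -3·(-17) + 5·9 = 96
t[5] = -3·96 + 5·(-17) = -373
t[6] = -3·(-373) + 5·96 = 1599
t[7] = -3·1599 + 5·(-373) = -6662
t[8] = -3·(-6662) + 5·1599 = 27981
t[9] = -3·27981 + 5·(-6662) = -117253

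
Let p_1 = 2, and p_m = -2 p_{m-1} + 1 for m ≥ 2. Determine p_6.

p_2 = -2·2 + 1 = -3
p_3 = -2·(-3) + 1 = 7
p_4 = -2·7 + 1 = -13
p_5 = -2·(-13) + 1 = 27
p_6 = -2·27 + 1 = -53

-53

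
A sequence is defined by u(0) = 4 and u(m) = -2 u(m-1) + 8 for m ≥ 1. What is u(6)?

u(1) = -2·4 + 8 = 0
u(2) = -2·0 + 8 = 8
u(3) = -2·8 + 8 = -8
u(4) = -2·(-8) + 8 = 24
u(5) = -2·24 + 8 = -40
u(6) = -2·(-40) + 8 = 88

88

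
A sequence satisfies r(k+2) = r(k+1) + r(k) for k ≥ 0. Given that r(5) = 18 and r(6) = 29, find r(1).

3

Rearranging, r(k-2) = r(k) - r(k-1).
r(4) = 29 - 18 = 11
r(3) = 18 - 11 = 7
r(2) = 11 - 7 = 4
r(1) = 7 - 4 = 3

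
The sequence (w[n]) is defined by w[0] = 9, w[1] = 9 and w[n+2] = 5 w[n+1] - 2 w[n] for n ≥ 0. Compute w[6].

w[2] = 5(9) - 2(9) = 27
w[3] = 5(27) - 2(9) = 117
w[4] = 5(117) - 2(27) = 531
w[5] = 5(531) - 2(117) = 2421
w[6] = 5(2421) - 2(531) = 11043

11043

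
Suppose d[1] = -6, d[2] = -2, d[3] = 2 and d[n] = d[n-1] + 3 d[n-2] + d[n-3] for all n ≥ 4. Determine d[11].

-2302

d[4] = 2 + 3·(-2) + (-6) = -10
d[5] = (-10) + 3·2 + (-2) = -6
d[6] = (-6) + 3·(-10) + 2 = -34
d[7] = (-34) + 3·(-6) + (-10) = -62
d[8] = (-62) + 3·(-34) + (-6) = -170
d[9] = (-170) + 3·(-62) + (-34) = -390
d[10] = (-390) + 3·(-170) + (-62) = -962
d[11] = (-962) + 3·(-390) + (-170) = -2302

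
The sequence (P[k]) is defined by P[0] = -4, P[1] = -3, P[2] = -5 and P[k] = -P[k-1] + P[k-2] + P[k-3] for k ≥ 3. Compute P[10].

P[3] = -(-5) + (-3) + (-4) = -2
P[4] = -(-2) + (-5) + (-3) = -6
P[5] = -(-6) + (-2) + (-5) = -1
P[6] = -(-1) + (-6) + (-2) = -7
P[7] = -(-7) + (-1) + (-6) = 0
P[8] = -0 + (-7) + (-1) = -8
P[9] = -(-8) + 0 + (-7) = 1
P[10] = -1 + (-8) + 0 = -9

-9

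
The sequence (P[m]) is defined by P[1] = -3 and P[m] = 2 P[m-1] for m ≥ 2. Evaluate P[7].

-192

P[2] = 2·(-3) = -6
P[3] = 2·(-6) = -12
P[4] = 2·(-12) = -24
P[5] = 2·(-24) = -48
P[6] = 2·(-48) = -96
P[7] = 2·(-96) = -192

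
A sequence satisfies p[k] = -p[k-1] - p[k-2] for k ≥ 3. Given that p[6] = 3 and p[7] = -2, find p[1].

Rearranging, p[k-2] = -(p[k] + p[k-1]).
p[5] = -(-2 + 3) = -1
p[4] = -(3 + (-1)) = -2
p[3] = -(-1 + (-2)) = 3
p[2] = -(-2 + 3) = -1
p[1] = -(3 + (-1)) = -2

-2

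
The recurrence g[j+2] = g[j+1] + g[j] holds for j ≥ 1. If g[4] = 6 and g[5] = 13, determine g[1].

Rearranging, g[j-2] = g[j] - g[j-1].
g[3] = 13 - 6 = 7
g[2] = 6 - 7 = -1
g[1] = 7 - (-1) = 8

8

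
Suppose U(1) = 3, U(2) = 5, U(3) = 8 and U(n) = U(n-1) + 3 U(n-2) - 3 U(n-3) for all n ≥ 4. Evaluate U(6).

41

U(4) = 8 + 3·5 - 3·3 = 14
U(5) = 14 + 3·8 - 3·5 = 23
U(6) = 23 + 3·14 - 3·8 = 41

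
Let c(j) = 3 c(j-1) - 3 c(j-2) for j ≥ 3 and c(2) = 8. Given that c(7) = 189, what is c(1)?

Let c(1) = y.
c(3) = 24 - 3y
c(4) = 48 - 9y
c(5) = 72 - 18y
c(6) = 72 - 27y
c(7) = -27y
So -27y = 189, giving y = -7.

-7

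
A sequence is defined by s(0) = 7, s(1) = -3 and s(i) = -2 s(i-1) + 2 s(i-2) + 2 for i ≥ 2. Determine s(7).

-2838

s(2) = -2*(-3) + 2*7 + 2 = 22
s(3) = -2*22 + 2*(-3) + 2 = -48
s(4) = -2*(-48) + 2*22 + 2 = 142
s(5) = -2*142 + 2*(-48) + 2 = -378
s(6) = -2*(-378) + 2*142 + 2 = 1042
s(7) = -2*1042 + 2*(-378) + 2 = -2838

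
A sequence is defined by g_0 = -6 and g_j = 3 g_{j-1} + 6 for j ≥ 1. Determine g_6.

-2190

g_1 = 3·(-6) + 6 = -12
g_2 = 3·(-12) + 6 = -30
g_3 = 3·(-30) + 6 = -84
g_4 = 3·(-84) + 6 = -246
g_5 = 3·(-246) + 6 = -732
g_6 = 3·(-732) + 6 = -2190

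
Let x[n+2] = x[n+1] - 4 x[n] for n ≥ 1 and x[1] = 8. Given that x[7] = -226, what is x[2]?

Let x[2] = y.
x[3] = -32 + y
x[4] = -32 - 3y
x[5] = 96 - 7y
x[6] = 224 + 5y
x[7] = -160 + 33y
So -160 + 33y = -226, giving y = -2.

-2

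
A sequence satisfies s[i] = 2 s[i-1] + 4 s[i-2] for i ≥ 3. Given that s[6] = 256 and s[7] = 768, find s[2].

8

Rearranging, s[i-2] = (s[i] - 2 s[i-1]) / 4.
s[5] = (768 - 2(256)) / 4 = 256/4 = 64
s[4] = (256 - 2(64)) / 4 = 128/4 = 32
s[3] = (64 - 2(32)) / 4 = 0/4 = 0
s[2] = (32 - 2(0)) / 4 = 32/4 = 8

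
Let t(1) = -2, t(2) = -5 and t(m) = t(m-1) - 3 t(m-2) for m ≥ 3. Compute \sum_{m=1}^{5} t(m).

t(3) = (-5) - 3·(-2) = 1
t(4) = 1 - 3·(-5) = 16
t(5) = 16 - 3·1 = 13
Sum = (-2) + (-5) + 1 + 16 + 13 = 23

23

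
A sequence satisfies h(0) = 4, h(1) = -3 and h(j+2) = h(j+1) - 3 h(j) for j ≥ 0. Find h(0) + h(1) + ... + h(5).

h(2) = (-3) - 3*4 = -15
h(3) = (-15) - 3*(-3) = -6
h(4) = (-6) - 3*(-15) = 39
h(5) = 39 - 3*(-6) = 57
Sum = 4 + (-3) + (-15) + (-6) + 39 + 57 = 76

76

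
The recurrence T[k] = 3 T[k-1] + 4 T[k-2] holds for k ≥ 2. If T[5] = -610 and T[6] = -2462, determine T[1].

Rearranging, T[k-2] = (T[k] - 3 T[k-1]) / 4.
T[4] = (-2462 - 3*(-610)) / 4 = -632/4 = -158
T[3] = (-610 - 3*(-158)) / 4 = -136/4 = -34
T[2] = (-158 - 3*(-34)) / 4 = -56/4 = -14
T[1] = (-34 - 3*(-14)) / 4 = 8/4 = 2

2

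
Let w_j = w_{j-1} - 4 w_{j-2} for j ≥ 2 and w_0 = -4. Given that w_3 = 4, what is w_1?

Let w_1 = y.
w_2 = 16 + y
w_3 = 16 - 3y
So 16 - 3y = 4, giving y = 4.

4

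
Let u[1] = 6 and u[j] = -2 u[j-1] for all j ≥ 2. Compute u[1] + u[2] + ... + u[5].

66

u[2] = -2(6) = -12
u[3] = -2(-12) = 24
u[4] = -2(24) = -48
u[5] = -2(-48) = 96
Sum = 6 + (-12) + 24 + (-48) + 96 = 66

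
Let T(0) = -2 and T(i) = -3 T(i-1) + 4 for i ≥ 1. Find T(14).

-14348906

The fixed point is 4/(1 + 3) = 1, so T(i) - 1 = -3(T(i-1) - 1).
Hence T(i) = -3·(-3)^i + 1.
T(14) = -3·(-3)^{14} + 1 = -3·4782969 + 1 = -14348906.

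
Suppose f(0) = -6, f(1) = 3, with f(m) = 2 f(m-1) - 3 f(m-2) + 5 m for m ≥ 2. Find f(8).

202

f(2) = 2(3) - 3(-6) + 10 = 34
f(3) = 2(34) - 3(3) + 15 = 74
f(4) = 2(74) - 3(34) + 20 = 66
f(5) = 2(66) - 3(74) + 25 = -65
f(6) = 2(-65) - 3(66) + 30 = -298
f(7) = 2(-298) - 3(-65) + 35 = -366
f(8) = 2(-366) - 3(-298) + 40 = 202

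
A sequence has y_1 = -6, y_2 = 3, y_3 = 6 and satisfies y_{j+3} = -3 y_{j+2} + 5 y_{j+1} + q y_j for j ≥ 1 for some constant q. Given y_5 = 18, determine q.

-1

y_4 = -3 - 6q
y_5 = 39 + 21q
So 39 + 21q = 18, giving q = -1.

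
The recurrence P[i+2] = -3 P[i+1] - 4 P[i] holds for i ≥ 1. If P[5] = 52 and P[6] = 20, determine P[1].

-2

Rearranging, P[i-2] = (P[i] + 3 P[i-1]) / -4.
P[4] = (20 + 3·52) / -4 = 176/-4 = -44
P[3] = (52 + 3·(-44)) / -4 = -80/-4 = 20
P[2] = (-44 + 3·20) / -4 = 16/-4 = -4
P[1] = (20 + 3·(-4)) / -4 = 8/-4 = -2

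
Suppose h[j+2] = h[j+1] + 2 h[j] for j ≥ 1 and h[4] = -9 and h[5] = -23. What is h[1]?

-3

Rearranging, h[j-2] = (h[j] - h[j-1]) / 2.
h[3] = (-23 - (-9)) / 2 = -14/2 = -7
h[2] = (-9 - (-7)) / 2 = -2/2 = -1
h[1] = (-7 - (-1)) / 2 = -6/2 = -3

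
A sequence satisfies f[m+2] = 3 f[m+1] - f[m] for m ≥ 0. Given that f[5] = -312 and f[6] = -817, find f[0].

Rearranging, f[m-2] = -(f[m] - 3 f[m-1]).
f[4] = -(-817 - 3(-312)) = -119
f[3] = -(-312 - 3(-119)) = -45
f[2] = -(-119 - 3(-45)) = -16
f[1] = -(-45 - 3(-16)) = -3
f[0] = -(-16 - 3(-3)) = 7

7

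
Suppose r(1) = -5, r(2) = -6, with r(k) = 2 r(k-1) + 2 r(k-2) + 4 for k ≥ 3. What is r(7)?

r(3) = 2(-6) + 2(-5) + 4 = -18
r(4) = 2(-18) + 2(-6) + 4 = -44
r(5) = 2(-44) + 2(-18) + 4 = -120
r(6) = 2(-120) + 2(-44) + 4 = -324
r(7) = 2(-324) + 2(-120) + 4 = -884

-884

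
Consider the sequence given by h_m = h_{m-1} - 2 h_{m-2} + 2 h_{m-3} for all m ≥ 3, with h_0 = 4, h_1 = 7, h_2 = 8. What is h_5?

h_3 = 8 - 2·7 + 2·4 = 2
h_4 = 2 - 2·8 + 2·7 = 0
h_5 = 0 - 2·2 + 2·8 = 12

12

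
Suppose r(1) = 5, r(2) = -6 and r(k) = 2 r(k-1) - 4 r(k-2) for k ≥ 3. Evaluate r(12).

r(3) = 2(-6) - 4(5) = -32
r(4) = 2(-32) - 4(-6) = -40
r(5) = 2(-40) - 4(-32) = 48
r(6) = 2(48) - 4(-40) = 256
r(7) = 2(256) - 4(48) = 320
r(8) = 2(320) - 4(256) = -384
r(9) = 2(-384) - 4(320) = -2048
r(10) = 2(-2048) - 4(-384) = -2560
r(11) = 2(-2560) - 4(-2048) = 3072
r(12) = 2(3072) - 4(-2560) = 16384

16384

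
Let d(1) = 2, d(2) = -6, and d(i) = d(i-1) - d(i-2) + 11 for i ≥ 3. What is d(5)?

d(3) = (-6) - 2 + 11 = 3
d(4) = 3 - (-6) + 11 = 20
d(5) = 20 - 3 + 11 = 28

28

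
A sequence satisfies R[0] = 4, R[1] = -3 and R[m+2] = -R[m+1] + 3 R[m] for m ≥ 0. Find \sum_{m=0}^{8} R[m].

R[2] = -(-3) + 3*4 = 15
R[3] = -15 + 3*(-3) = -24
R[4] = -(-24) + 3*15 = 69
R[5] = -69 + 3*(-24) = -141
R[6] = -(-141) + 3*69 = 348
R[7] = -348 + 3*(-141) = -771
R[8] = -(-771) + 3*348 = 1815
Sum = 4 + (-3) + 15 + (-24) + 69 + (-141) + 348 + (-771) + 1815 = 1312

1312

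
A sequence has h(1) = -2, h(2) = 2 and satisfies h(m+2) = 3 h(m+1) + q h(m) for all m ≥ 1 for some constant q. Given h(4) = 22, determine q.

h(3) = 6 - 2q
h(4) = 18 - 4q
So 18 - 4q = 22, giving q = -1.

-1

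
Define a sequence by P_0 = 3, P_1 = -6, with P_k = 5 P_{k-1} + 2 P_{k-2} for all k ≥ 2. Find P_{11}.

P_2 = 5*(-6) + 2*3 = -24
P_3 = 5*(-24) + 2*(-6) = -132
P_4 = 5*(-132) + 2*(-24) = -708
P_5 = 5*(-708) + 2*(-132) = -3804
P_6 = 5*(-3804) + 2*(-708) = -20436
P_7 = 5*(-20436) + 2*(-3804) = -109788
P_8 = 5*(-109788) + 2*(-20436) = -589812
P_9 = 5*(-589812) + 2*(-109788) = -3168636
P_{10} = 5*(-3168636) + 2*(-589812) = -17022804
P_{11} = 5*(-17022804) + 2*(-3168636) = -91451292

-91451292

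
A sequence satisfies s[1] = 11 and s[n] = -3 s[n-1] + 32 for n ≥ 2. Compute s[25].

847288609451

The fixed point is 32/(1 + 3) = 8, so s[n] - 8 = -3(s[n-1] - 8).
Hence s[n] = 3·(-3)^{n-1} + 8.
s[25] = 3·(-3)^{24} + 8 = 3·282429536481 + 8 = 847288609451.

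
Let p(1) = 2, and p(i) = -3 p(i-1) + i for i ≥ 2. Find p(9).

p(2) = -3·2 + 2 = -4
p(3) = -3·(-4) + 3 = 15
p(4) = -3·15 + 4 = -41
p(5) = -3·(-41) + 5 = 128
p(6) = -3·128 + 6 = -378
p(7) = -3·(-378) + 7 = 1141
p(8) = -3·1141 + 8 = -3415
p(9) = -3·(-3415) + 9 = 10254

10254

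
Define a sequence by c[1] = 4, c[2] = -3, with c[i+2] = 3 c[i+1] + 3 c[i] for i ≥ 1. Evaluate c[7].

108

c[3] = 3·(-3) + 3·4 = 3
c[4] = 3·3 + 3·(-3) = 0
c[5] = 3·0 + 3·3 = 9
c[6] = 3·9 + 3·0 = 27
c[7] = 3·27 + 3·9 = 108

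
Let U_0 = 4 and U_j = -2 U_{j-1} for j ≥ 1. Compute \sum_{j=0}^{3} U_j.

U_1 = -2·4 = -8
U_2 = -2·(-8) = 16
U_3 = -2·16 = -32
Sum = 4 + (-8) + 16 + (-32) = -20

-20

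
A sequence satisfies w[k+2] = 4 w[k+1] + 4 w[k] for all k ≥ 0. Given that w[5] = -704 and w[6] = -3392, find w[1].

Rearranging, w[k-2] = (w[k] - 4 w[k-1]) / 4.
w[4] = (-3392 - 4*(-704)) / 4 = -576/4 = -144
w[3] = (-704 - 4*(-144)) / 4 = -128/4 = -32
w[2] = (-144 - 4*(-32)) / 4 = -16/4 = -4
w[1] = (-32 - 4*(-4)) / 4 = -16/4 = -4

-4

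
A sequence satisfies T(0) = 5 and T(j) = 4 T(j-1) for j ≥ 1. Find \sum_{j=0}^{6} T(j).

27305

T(1) = 4(5) = 20
T(2) = 4(20) = 80
T(3) = 4(80) = 320
T(4) = 4(320) = 1280
T(5) = 4(1280) = 5120
T(6) = 4(5120) = 20480
Sum = 5 + 20 + 80 + 320 + 1280 + 5120 + 20480 = 27305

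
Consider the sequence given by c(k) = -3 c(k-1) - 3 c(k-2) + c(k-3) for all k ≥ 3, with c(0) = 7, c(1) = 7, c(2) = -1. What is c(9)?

c(3) = -3(-1) - 3(7) + 7 = -11
c(4) = -3(-11) - 3(-1) + 7 = 43
c(5) = -3(43) - 3(-11) + (-1) = -97
c(6) = -3(-97) - 3(43) + (-11) = 151
c(7) = -3(151) - 3(-97) + 43 = -119
c(8) = -3(-119) - 3(151) + (-97) = -193
c(9) = -3(-193) - 3(-119) + 151 = 1087

1087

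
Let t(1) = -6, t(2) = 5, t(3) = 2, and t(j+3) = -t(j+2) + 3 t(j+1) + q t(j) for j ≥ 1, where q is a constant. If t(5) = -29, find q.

-2

t(4) = 13 - 6q
t(5) = -7 + 11q
So -7 + 11q = -29, giving q = -2.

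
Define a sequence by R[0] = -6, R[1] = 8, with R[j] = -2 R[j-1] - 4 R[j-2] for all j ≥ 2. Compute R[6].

-384

R[2] = -2·8 - 4·(-6) = 8
R[3] = -2·8 - 4·8 = -48
R[4] = -2·(-48) - 4·8 = 64
R[5] = -2·64 - 4·(-48) = 64
R[6] = -2·64 - 4·64 = -384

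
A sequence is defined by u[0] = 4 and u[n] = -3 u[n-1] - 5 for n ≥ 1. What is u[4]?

424

u[1] = -3(4) - 5 = -17
u[2] = -3(-17) - 5 = 46
u[3] = -3(46) - 5 = -143
u[4] = -3(-143) - 5 = 424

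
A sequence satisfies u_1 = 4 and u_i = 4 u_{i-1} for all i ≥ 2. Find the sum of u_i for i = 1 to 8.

u_2 = 4·4 = 16
u_3 = 4·16 = 64
u_4 = 4·64 = 256
u_5 = 4·256 = 1024
u_6 = 4·1024 = 4096
u_7 = 4·4096 = 16384
u_8 = 4·16384 = 65536
Sum = 4 + 16 + 64 + 256 + 1024 + 4096 + 16384 + 65536 = 87380

87380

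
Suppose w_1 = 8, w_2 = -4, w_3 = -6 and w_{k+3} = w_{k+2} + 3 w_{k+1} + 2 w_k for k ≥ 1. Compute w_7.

w_4 = (-6) + 3·(-4) + 2·8 = -2
w_5 = (-2) + 3·(-6) + 2·(-4) = -28
w_6 = (-28) + 3·(-2) + 2·(-6) = -46
w_7 = (-46) + 3·(-28) + 2·(-2) = -134

-134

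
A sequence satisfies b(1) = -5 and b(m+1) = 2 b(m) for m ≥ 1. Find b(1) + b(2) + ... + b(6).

-315

b(2) = 2*(-5) = -10
b(3) = 2*(-10) = -20
b(4) = 2*(-20) = -40
b(5) = 2*(-40) = -80
b(6) = 2*(-80) = -160
Sum = (-5) + (-10) + (-20) + (-40) + (-80) + (-160) = -315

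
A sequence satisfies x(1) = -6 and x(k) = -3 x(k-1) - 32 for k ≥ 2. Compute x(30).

The fixed point is -32/(1 + 3) = -8, so x(k) + 8 = -3(x(k-1) + 8).
Hence x(k) = 2·(-3)^{k-1} - 8.
x(30) = 2·(-3)^{29} - 8 = 2·-68630377364883 - 8 = -137260754729774.

-137260754729774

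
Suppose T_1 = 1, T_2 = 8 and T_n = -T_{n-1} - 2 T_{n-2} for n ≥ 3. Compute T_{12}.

T_3 = -8 - 2(1) = -10
T_4 = -(-10) - 2(8) = -6
T_5 = -(-6) - 2(-10) = 26
T_6 = -26 - 2(-6) = -14
T_7 = -(-14) - 2(26) = -38
T_8 = -(-38) - 2(-14) = 66
T_9 = -66 - 2(-38) = 10
T_{10} = -10 - 2(66) = -142
T_{11} = -(-142) - 2(10) = 122
T_{12} = -122 - 2(-142) = 162

162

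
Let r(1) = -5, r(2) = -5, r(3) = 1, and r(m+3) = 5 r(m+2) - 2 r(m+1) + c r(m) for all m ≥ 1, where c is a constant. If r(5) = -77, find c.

r(4) = 15 - 5c
r(5) = 73 - 30c
So 73 - 30c = -77, giving c = 5.

5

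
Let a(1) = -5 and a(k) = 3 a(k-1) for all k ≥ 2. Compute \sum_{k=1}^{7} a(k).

-5465

a(2) = 3(-5) = -15
a(3) = 3(-15) = -45
a(4) = 3(-45) = -135
a(5) = 3(-135) = -405
a(6) = 3(-405) = -1215
a(7) = 3(-1215) = -3645
Sum = (-5) + (-15) + (-45) + (-135) + (-405) + (-1215) + (-3645) = -5465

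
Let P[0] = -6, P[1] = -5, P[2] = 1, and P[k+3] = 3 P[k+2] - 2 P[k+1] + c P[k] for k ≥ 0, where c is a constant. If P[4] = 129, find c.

-4

P[3] = 13 - 6c
P[4] = 37 - 23c
So 37 - 23c = 129, giving c = -4.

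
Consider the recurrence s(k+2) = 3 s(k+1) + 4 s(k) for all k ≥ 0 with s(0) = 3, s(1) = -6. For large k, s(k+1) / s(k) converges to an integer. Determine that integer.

The characteristic equation is r^2 - 3r - 4 = 0, which factors as (r - 4)(r + 1) = 0.
So the roots are 4 and -1. Since |4| > |-1| and the coefficient of 4^k is non-zero, the ratio tends to 4.

4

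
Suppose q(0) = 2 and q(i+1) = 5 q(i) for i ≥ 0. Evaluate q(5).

q(1) = 5*2 = 10
q(2) = 5*10 = 50
q(3) = 5*50 = 250
q(4) = 5*250 = 1250
q(5) = 5*1250 = 6250

6250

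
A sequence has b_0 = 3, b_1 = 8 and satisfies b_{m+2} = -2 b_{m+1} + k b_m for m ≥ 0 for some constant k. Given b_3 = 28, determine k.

-2

b_2 = -16 + 3k
b_3 = 32 + 2k
So 32 + 2k = 28, giving k = -2.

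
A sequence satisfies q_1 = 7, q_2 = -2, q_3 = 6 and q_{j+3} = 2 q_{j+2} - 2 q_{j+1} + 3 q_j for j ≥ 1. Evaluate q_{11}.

q_4 = 2(6) - 2(-2) + 3(7) = 37
q_5 = 2(37) - 2(6) + 3(-2) = 56
q_6 = 2(56) - 2(37) + 3(6) = 56
q_7 = 2(56) - 2(56) + 3(37) = 111
q_8 = 2(111) - 2(56) + 3(56) = 278
q_9 = 2(278) - 2(111) + 3(56) = 502
q_{10} = 2(502) - 2(278) + 3(111) = 781
q_{11} = 2(781) - 2(502) + 3(278) = 1392

1392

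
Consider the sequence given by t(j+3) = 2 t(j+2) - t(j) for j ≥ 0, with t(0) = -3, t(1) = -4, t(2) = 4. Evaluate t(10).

t(3) = 2*4 - (-3) = 11
t(4) = 2*11 - (-4) = 26
t(5) = 2*26 - 4 = 48
t(6) = 2*48 - 11 = 85
t(7) = 2*85 - 26 = 144
t(8) = 2*144 - 48 = 240
t(9) = 2*240 - 85 = 395
t(10) = 2*395 - 144 = 646

646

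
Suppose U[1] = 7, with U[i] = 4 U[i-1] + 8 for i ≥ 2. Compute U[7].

39592

U[2] = 4*7 + 8 = 36
U[3] = 4*36 + 8 = 152
U[4] = 4*152 + 8 = 616
U[5] = 4*616 + 8 = 2472
U[6] = 4*2472 + 8 = 9896
U[7] = 4*9896 + 8 = 39592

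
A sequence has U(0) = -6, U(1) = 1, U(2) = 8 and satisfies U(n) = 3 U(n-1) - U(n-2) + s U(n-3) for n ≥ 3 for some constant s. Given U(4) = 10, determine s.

3

U(3) = 23 - 6s
U(4) = 61 - 17s
So 61 - 17s = 10, giving s = 3.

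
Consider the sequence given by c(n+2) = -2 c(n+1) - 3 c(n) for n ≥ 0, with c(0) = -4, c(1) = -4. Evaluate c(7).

c(2) = -2*(-4) - 3*(-4) = 20
c(3) = -2*20 - 3*(-4) = -28
c(4) = -2*(-28) - 3*20 = -4
c(5) = -2*(-4) - 3*(-28) = 92
c(6) = -2*92 - 3*(-4) = -172
c(7) = -2*(-172) - 3*92 = 68

68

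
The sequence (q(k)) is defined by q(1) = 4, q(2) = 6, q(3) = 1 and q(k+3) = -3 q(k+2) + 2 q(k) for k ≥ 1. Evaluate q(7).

q(4) = -3(1) + 2(4) = 5
q(5) = -3(5) + 2(6) = -3
q(6) = -3(-3) + 2(1) = 11
q(7) = -3(11) + 2(5) = -23

-23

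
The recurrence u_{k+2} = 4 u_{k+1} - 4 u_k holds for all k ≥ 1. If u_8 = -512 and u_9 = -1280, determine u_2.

4

Rearranging, u_{k-2} = (u_k - 4 u_{k-1}) / -4.
u_7 = (-1280 - 4·(-512)) / -4 = 768/-4 = -192
u_6 = (-512 - 4·(-192)) / -4 = 256/-4 = -64
u_5 = (-192 - 4·(-64)) / -4 = 64/-4 = -16
u_4 = (-64 - 4·(-16)) / -4 = 0/-4 = 0
u_3 = (-16 - 4·0) / -4 = -16/-4 = 4
u_2 = (0 - 4·4) / -4 = -16/-4 = 4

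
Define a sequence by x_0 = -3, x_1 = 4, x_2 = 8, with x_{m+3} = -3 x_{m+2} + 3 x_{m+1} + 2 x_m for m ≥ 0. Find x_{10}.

200174

x_3 = -3*8 + 3*4 + 2*(-3) = -18
x_4 = -3*(-18) + 3*8 + 2*4 = 86
x_5 = -3*86 + 3*(-18) + 2*8 = -296
x_6 = -3*(-296) + 3*86 + 2*(-18) = 1110
x_7 = -3*1110 + 3*(-296) + 2*86 = -4046
x_8 = -3*(-4046) + 3*1110 + 2*(-296) = 14876
x_9 = -3*14876 + 3*(-4046) + 2*1110 = -54546
x_{10} = -3*(-54546) + 3*14876 + 2*(-4046) = 200174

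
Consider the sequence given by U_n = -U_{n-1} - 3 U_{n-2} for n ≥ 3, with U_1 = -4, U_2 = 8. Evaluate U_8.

-88

U_3 = -8 - 3*(-4) = 4
U_4 = -4 - 3*8 = -28
U_5 = -(-28) - 3*4 = 16
U_6 = -16 - 3*(-28) = 68
U_7 = -68 - 3*16 = -116
U_8 = -(-116) - 3*68 = -88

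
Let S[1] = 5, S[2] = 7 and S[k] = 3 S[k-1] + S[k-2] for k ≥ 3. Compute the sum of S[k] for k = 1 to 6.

1332

S[3] = 3·7 + 5 = 26
S[4] = 3·26 + 7 = 85
S[5] = 3·85 + 26 = 281
S[6] = 3·281 + 85 = 928
Sum = 5 + 7 + 26 + 85 + 281 + 928 = 1332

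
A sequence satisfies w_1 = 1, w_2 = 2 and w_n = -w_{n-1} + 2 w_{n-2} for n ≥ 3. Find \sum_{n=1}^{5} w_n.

3

w_3 = -2 + 2*1 = 0
w_4 = -0 + 2*2 = 4
w_5 = -4 + 2*0 = -4
Sum = 1 + 2 + 0 + 4 + (-4) = 3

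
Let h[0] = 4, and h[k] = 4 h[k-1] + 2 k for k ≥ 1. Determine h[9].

1281586

h[1] = 4(4) + 2 = 18
h[2] = 4(18) + 4 = 76
h[3] = 4(76) + 6 = 310
h[4] = 4(310) + 8 = 1248
h[5] = 4(1248) + 10 = 5002
h[6] = 4(5002) + 12 = 20020
h[7] = 4(20020) + 14 = 80094
h[8] = 4(80094) + 16 = 320392
h[9] = 4(320392) + 18 = 1281586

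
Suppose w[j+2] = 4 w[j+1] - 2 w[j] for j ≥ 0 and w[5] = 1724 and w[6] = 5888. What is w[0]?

Rearranging, w[j-2] = (w[j] - 4 w[j-1]) / -2.
w[4] = (5888 - 4*1724) / -2 = -1008/-2 = 504
w[3] = (1724 - 4*504) / -2 = -292/-2 = 146
w[2] = (504 - 4*146) / -2 = -80/-2 = 40
w[1] = (146 - 4*40) / -2 = -14/-2 = 7
w[0] = (40 - 4*7) / -2 = 12/-2 = -6

-6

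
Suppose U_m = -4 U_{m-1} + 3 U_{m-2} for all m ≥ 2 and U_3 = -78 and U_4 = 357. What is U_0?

-3

Rearranging, U_{m-2} = (U_m + 4 U_{m-1}) / 3.
U_2 = (357 + 4(-78)) / 3 = 45/3 = 15
U_1 = (-78 + 4(15)) / 3 = -18/3 = -6
U_0 = (15 + 4(-6)) / 3 = -9/3 = -3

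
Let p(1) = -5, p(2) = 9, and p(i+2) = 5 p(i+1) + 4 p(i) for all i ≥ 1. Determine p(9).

p(3) = 5*9 + 4*(-5) = 25
p(4) = 5*25 + 4*9 = 161
p(5) = 5*161 + 4*25 = 905
p(6) = 5*905 + 4*161 = 5169
p(7) = 5*5169 + 4*905 = 29465
p(8) = 5*29465 + 4*5169 = 168001
p(9) = 5*168001 + 4*29465 = 957865

957865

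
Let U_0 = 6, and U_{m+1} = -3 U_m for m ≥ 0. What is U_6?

U_1 = -3·6 = -18
U_2 = -3·(-18) = 54
U_3 = -3·54 = -162
U_4 = -3·(-162) = 486
U_5 = -3·486 = -1458
U_6 = -3·(-1458) = 4374

4374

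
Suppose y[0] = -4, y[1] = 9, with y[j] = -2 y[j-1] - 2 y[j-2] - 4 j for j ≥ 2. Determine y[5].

y[2] = -2(9) - 2(-4) - 8 = -18
y[3] = -2(-18) - 2(9) - 12 = 6
y[4] = -2(6) - 2(-18) - 16 = 8
y[5] = -2(8) - 2(6) - 20 = -48

-48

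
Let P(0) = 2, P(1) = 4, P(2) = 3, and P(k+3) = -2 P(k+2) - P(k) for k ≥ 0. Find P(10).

P(3) = -2·3 - 2 = -8
P(4) = -2·(-8) - 4 = 12
P(5) = -2·12 - 3 = -27
P(6) = -2·(-27) - (-8) = 62
P(7) = -2·62 - 12 = -136
P(8) = -2·(-136) - (-27) = 299
P(9) = -2·299 - 62 = -660
P(10) = -2·(-660) - (-136) = 1456

1456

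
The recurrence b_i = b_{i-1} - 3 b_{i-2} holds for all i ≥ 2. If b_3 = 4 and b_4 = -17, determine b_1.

1

Rearranging, b_{i-2} = (b_i - b_{i-1}) / -3.
b_2 = (-17 - 4) / -3 = -21/-3 = 7
b_1 = (4 - 7) / -3 = -3/-3 = 1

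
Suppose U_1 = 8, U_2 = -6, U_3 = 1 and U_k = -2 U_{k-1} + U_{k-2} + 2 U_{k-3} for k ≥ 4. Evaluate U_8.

288

U_4 = -2·1 + (-6) + 2·8 = 8
U_5 = -2·8 + 1 + 2·(-6) = -27
U_6 = -2·(-27) + 8 + 2·1 = 64
U_7 = -2·64 + (-27) + 2·8 = -139
U_8 = -2·(-139) + 64 + 2·(-27) = 288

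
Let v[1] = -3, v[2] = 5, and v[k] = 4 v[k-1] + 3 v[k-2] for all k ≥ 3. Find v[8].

v[3] = 4*5 + 3*(-3) = 11
v[4] = 4*11 + 3*5 = 59
v[5] = 4*59 + 3*11 = 269
v[6] = 4*269 + 3*59 = 1253
v[7] = 4*1253 + 3*269 = 5819
v[8] = 4*5819 + 3*1253 = 27035

27035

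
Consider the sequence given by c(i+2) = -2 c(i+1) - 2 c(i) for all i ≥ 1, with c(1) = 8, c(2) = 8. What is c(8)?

-192

c(3) = -2(8) - 2(8) = -32
c(4) = -2(-32) - 2(8) = 48
c(5) = -2(48) - 2(-32) = -32
c(6) = -2(-32) - 2(48) = -32
c(7) = -2(-32) - 2(-32) = 128
c(8) = -2(128) - 2(-32) = -192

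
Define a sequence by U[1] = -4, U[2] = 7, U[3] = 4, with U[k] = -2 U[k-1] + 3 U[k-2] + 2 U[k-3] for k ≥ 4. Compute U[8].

U[4] = -2*4 + 3*7 + 2*(-4) = 5
U[5] = -2*5 + 3*4 + 2*7 = 16
U[6] = -2*16 + 3*5 + 2*4 = -9
U[7] = -2*(-9) + 3*16 + 2*5 = 76
U[8] = -2*76 + 3*(-9) + 2*16 = -147

-147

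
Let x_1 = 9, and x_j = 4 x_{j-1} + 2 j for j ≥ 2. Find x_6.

10804

x_2 = 4(9) + 4 = 40
x_3 = 4(40) + 6 = 166
x_4 = 4(166) + 8 = 672
x_5 = 4(672) + 10 = 2698
x_6 = 4(2698) + 12 = 10804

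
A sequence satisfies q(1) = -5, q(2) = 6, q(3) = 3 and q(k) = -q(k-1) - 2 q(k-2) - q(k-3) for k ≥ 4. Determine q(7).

-5

q(4) = -3 - 2(6) - (-5) = -10
q(5) = -(-10) - 2(3) - 6 = -2
q(6) = -(-2) - 2(-10) - 3 = 19
q(7) = -19 - 2(-2) - (-10) = -5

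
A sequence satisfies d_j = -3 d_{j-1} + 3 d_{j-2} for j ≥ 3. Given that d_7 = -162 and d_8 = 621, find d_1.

Rearranging, d_{j-2} = (d_j + 3 d_{j-1}) / 3.
d_6 = (621 + 3*(-162)) / 3 = 135/3 = 45
d_5 = (-162 + 3*45) / 3 = -27/3 = -9
d_4 = (45 + 3*(-9)) / 3 = 18/3 = 6
d_3 = (-9 + 3*6) / 3 = 9/3 = 3
d_2 = (6 + 3*3) / 3 = 15/3 = 5
d_1 = (3 + 3*5) / 3 = 18/3 = 6

6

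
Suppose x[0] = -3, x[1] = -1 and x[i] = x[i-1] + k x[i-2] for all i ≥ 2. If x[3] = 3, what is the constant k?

-1

x[2] = -1 - 3k
x[3] = -1 - 4k
So -1 - 4k = 3, giving k = -1.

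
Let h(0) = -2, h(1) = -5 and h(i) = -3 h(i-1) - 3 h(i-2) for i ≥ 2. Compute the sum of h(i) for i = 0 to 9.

866

h(2) = -3·(-5) - 3·(-2) = 21
h(3) = -3·21 - 3·(-5) = -48
h(4) = -3·(-48) - 3·21 = 81
h(5) = -3·81 - 3·(-48) = -99
h(6) = -3·(-99) - 3·81 = 54
h(7) = -3·54 - 3·(-99) = 135
h(8) = -3·135 - 3·54 = -567
h(9) = -3·(-567) - 3·135 = 1296
Sum = (-2) + (-5) + 21 + (-48) + 81 + (-99) + 54 + 135 + (-567) + 1296 = 866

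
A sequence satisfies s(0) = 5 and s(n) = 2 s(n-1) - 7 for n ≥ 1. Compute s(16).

The fixed point is -7/(1 - 2) = 7, so s(n) - 7 = 2(s(n-1) - 7).
Hence s(n) = -2·2^n + 7.
s(16) = -2·2^{16} + 7 = -2·65536 + 7 = -131065.

-131065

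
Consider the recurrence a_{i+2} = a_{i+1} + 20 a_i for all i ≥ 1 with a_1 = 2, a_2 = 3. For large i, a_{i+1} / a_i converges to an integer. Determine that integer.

5

The characteristic equation is r^2 - r - 20 = 0, which factors as (r - 5)(r + 4) = 0.
So the roots are 5 and -4. Since |5| > |-4| and the coefficient of 5^i is non-zero, the ratio tends to 5.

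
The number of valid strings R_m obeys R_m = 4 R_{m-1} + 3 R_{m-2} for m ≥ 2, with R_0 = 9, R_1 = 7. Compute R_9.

R_2 = 4(7) + 3(9) = 55
R_3 = 4(55) + 3(7) = 241
R_4 = 4(241) + 3(55) = 1129
R_5 = 4(1129) + 3(241) = 5239
R_6 = 4(5239) + 3(1129) = 24343
R_7 = 4(24343) + 3(5239) = 113089
R_8 = 4(113089) + 3(24343) = 525385
R_9 = 4(525385) + 3(113089) = 2440807

2440807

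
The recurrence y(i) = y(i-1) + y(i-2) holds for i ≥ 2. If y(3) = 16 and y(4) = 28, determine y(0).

Rearranging, y(i-2) = y(i) - y(i-1).
y(2) = 28 - 16 = 12
y(1) = 16 - 12 = 4
y(0) = 12 - 4 = 8

8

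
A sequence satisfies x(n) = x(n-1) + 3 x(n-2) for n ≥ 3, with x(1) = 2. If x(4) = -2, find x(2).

-2

Let x(2) = y.
x(3) = 6 + y
x(4) = 6 + 4y
So 6 + 4y = -2, giving y = -2.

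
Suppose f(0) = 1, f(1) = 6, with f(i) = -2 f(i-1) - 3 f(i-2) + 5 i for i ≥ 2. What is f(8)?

f(2) = -2*6 - 3*1 + 10 = -5
f(3) = -2*(-5) - 3*6 + 15 = 7
f(4) = -2*7 - 3*(-5) + 20 = 21
f(5) = -2*21 - 3*7 + 25 = -38
f(6) = -2*(-38) - 3*21 + 30 = 43
f(7) = -2*43 - 3*(-38) + 35 = 63
f(8) = -2*63 - 3*43 + 40 = -215

-215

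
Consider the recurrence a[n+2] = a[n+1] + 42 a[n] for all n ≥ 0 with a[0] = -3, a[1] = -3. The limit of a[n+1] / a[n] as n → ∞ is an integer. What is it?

The characteristic equation is r^2 - r - 42 = 0, which factors as (r - 7)(r + 6) = 0.
So the roots are 7 and -6. Since |7| > |-6| and the coefficient of 7^n is non-zero, the ratio tends to 7.

7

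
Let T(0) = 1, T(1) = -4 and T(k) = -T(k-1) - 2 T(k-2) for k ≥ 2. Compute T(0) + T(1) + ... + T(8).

-29

T(2) = -(-4) - 2·1 = 2
T(3) = -2 - 2·(-4) = 6
T(4) = -6 - 2·2 = -10
T(5) = -(-10) - 2·6 = -2
T(6) = -(-2) - 2·(-10) = 22
T(7) = -22 - 2·(-2) = -18
T(8) = -(-18) - 2·22 = -26
Sum = 1 + (-4) + 2 + 6 + (-10) + (-2) + 22 + (-18) + (-26) = -29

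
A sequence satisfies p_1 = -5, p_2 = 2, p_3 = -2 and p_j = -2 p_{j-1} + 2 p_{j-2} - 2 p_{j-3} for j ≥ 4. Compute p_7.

p_4 = -2·(-2) + 2·2 - 2·(-5) = 18
p_5 = -2·18 + 2·(-2) - 2·2 = -44
p_6 = -2·(-44) + 2·18 - 2·(-2) = 128
p_7 = -2·128 + 2·(-44) - 2·18 = -380

-380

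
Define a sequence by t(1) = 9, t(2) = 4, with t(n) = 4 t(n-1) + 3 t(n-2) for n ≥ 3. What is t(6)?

t(3) = 4·4 + 3·9 = 43
t(4) = 4·43 + 3·4 = 184
t(5) = 4·184 + 3·43 = 865
t(6) = 4·865 + 3·184 = 4012

4012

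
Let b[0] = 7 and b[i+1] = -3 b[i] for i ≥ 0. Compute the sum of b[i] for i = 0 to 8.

b[1] = -3(7) = -21
b[2] = -3(-21) = 63
b[3] = -3(63) = -189
b[4] = -3(-189) = 567
b[5] = -3(567) = -1701
b[6] = -3(-1701) = 5103
b[7] = -3(5103) = -15309
b[8] = -3(-15309) = 45927
Sum = 7 + (-21) + 63 + (-189) + 567 + (-1701) + 5103 + (-15309) + 45927 = 34447

34447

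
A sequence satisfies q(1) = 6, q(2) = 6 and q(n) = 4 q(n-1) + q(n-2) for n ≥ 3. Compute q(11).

q(3) = 4·6 + 6 = 30
q(4) = 4·30 + 6 = 126
q(5) = 4·126 + 30 = 534
q(6) = 4·534 + 126 = 2262
q(7) = 4·2262 + 534 = 9582
q(8) = 4·9582 + 2262 = 40590
q(9) = 4·40590 + 9582 = 171942
q(10) = 4·171942 + 40590 = 728358
q(11) = 4·728358 + 171942 = 3085374

3085374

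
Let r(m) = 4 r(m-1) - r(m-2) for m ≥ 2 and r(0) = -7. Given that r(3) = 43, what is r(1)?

1

Let r(1) = z.
r(2) = 7 + 4z
r(3) = 28 + 15z
So 28 + 15z = 43, giving z = 1.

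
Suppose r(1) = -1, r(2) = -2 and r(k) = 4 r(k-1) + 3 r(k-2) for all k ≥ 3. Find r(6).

-1082

r(3) = 4*(-2) + 3*(-1) = -11
r(4) = 4*(-11) + 3*(-2) = -50
r(5) = 4*(-50) + 3*(-11) = -233
r(6) = 4*(-233) + 3*(-50) = -1082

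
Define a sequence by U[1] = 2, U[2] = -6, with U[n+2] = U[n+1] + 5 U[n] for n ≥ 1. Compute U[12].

-43816

U[3] = (-6) + 5(2) = 4
U[4] = 4 + 5(-6) = -26
U[5] = (-26) + 5(4) = -6
U[6] = (-6) + 5(-26) = -136
U[7] = (-136) + 5(-6) = -166
U[8] = (-166) + 5(-136) = -846
U[9] = (-846) + 5(-166) = -1676
U[10] = (-1676) + 5(-846) = -5906
U[11] = (-5906) + 5(-1676) = -14286
U[12] = (-14286) + 5(-5906) = -43816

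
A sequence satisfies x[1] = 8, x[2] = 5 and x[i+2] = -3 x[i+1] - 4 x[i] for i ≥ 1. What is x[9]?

x[3] = -3·5 - 4·8 = -47
x[4] = -3·(-47) - 4·5 = 121
x[5] = -3·121 - 4·(-47) = -175
x[6] = -3·(-175) - 4·121 = 41
x[7] = -3·41 - 4·(-175) = 577
x[8] = -3·577 - 4·41 = -1895
x[9] = -3·(-1895) - 4·577 = 3377

3377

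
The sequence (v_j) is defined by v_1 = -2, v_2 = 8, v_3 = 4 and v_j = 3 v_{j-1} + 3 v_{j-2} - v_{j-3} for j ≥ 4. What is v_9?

v_4 = 3·4 + 3·8 - (-2) = 38
v_5 = 3·38 + 3·4 - 8 = 118
v_6 = 3·118 + 3·38 - 4 = 464
v_7 = 3·464 + 3·118 - 38 = 1708
v_8 = 3·1708 + 3·464 - 118 = 6398
v_9 = 3·6398 + 3·1708 - 464 = 23854

23854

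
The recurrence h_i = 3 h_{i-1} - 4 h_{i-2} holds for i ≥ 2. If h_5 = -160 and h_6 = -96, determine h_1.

Rearranging, h_{i-2} = (h_i - 3 h_{i-1}) / -4.
h_4 = (-96 - 3*(-160)) / -4 = 384/-4 = -96
h_3 = (-160 - 3*(-96)) / -4 = 128/-4 = -32
h_2 = (-96 - 3*(-32)) / -4 = 0/-4 = 0
h_1 = (-32 - 3*0) / -4 = -32/-4 = 8

8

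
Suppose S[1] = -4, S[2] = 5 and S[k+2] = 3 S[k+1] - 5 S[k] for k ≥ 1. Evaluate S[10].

S[3] = 3*5 - 5*(-4) = 35
S[4] = 3*35 - 5*5 = 80
S[5] = 3*80 - 5*35 = 65
S[6] = 3*65 - 5*80 = -205
S[7] = 3*(-205) - 5*65 = -940
S[8] = 3*(-940) - 5*(-205) = -1795
S[9] = 3*(-1795) - 5*(-940) = -685
S[10] = 3*(-685) - 5*(-1795) = 6920

6920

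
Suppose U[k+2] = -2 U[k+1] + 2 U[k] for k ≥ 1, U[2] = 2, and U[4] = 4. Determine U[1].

Let U[1] = v.
U[3] = -4 + 2v
U[4] = 12 - 4v
So 12 - 4v = 4, giving v = 2.

2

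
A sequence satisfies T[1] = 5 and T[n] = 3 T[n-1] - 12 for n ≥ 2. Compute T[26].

-847288609437

The fixed point is -12/(1 - 3) = 6, so T[n] - 6 = 3(T[n-1] - 6).
Hence T[n] = -1·3^{n-1} + 6.
T[26] = -1·3^{25} + 6 = -1·847288609443 + 6 = -847288609437.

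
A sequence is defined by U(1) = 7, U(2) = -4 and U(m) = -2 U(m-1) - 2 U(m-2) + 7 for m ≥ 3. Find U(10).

-85

U(3) = -2·(-4) - 2·7 + 7 = 1
U(4) = -2·1 - 2·(-4) + 7 = 13
U(5) = -2·13 - 2·1 + 7 = -21
U(6) = -2·(-21) - 2·13 + 7 = 23
U(7) = -2·23 - 2·(-21) + 7 = 3
U(8) = -2·3 - 2·23 + 7 = -45
U(9) = -2·(-45) - 2·3 + 7 = 91
U(10) = -2·91 - 2·(-45) + 7 = -85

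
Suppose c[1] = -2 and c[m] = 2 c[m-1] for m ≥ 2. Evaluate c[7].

c[2] = 2*(-2) = -4
c[3] = 2*(-4) = -8
c[4] = 2*(-8) = -16
c[5] = 2*(-16) = -32
c[6] = 2*(-32) = -64
c[7] = 2*(-64) = -128

-128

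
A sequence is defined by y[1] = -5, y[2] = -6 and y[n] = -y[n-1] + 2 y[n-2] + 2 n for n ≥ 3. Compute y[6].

-20

y[3] = -(-6) + 2*(-5) + 6 = 2
y[4] = -2 + 2*(-6) + 8 = -6
y[5] = -(-6) + 2*2 + 10 = 20
y[6] = -20 + 2*(-6) + 12 = -20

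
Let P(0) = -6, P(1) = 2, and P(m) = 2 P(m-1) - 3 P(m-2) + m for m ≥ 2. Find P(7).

P(2) = 2(2) - 3(-6) + 2 = 24
P(3) = 2(24) - 3(2) + 3 = 45
P(4) = 2(45) - 3(24) + 4 = 22
P(5) = 2(22) - 3(45) + 5 = -86
P(6) = 2(-86) - 3(22) + 6 = -232
P(7) = 2(-232) - 3(-86) + 7 = -199

-199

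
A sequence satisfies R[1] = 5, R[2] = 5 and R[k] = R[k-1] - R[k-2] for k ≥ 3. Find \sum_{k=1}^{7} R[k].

5

R[3] = 5 - 5 = 0
R[4] = 0 - 5 = -5
R[5] = (-5) - 0 = -5
R[6] = (-5) - (-5) = 0
R[7] = 0 - (-5) = 5
Sum = 5 + 5 + 0 + (-5) + (-5) + 0 + 5 = 5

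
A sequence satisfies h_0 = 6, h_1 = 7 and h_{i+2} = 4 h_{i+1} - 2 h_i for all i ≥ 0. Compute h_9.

h_2 = 4*7 - 2*6 = 16
h_3 = 4*16 - 2*7 = 50
h_4 = 4*50 - 2*16 = 168
h_5 = 4*168 - 2*50 = 572
h_6 = 4*572 - 2*168 = 1952
h_7 = 4*1952 - 2*572 = 6664
h_8 = 4*6664 - 2*1952 = 22752
h_9 = 4*22752 - 2*6664 = 77680

77680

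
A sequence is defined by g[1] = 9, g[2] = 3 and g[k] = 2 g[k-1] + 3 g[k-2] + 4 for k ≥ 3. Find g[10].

68883

g[3] = 2·3 + 3·9 + 4 = 37
g[4] = 2·37 + 3·3 + 4 = 87
g[5] = 2·87 + 3·37 + 4 = 289
g[6] = 2·289 + 3·87 + 4 = 843
g[7] = 2·843 + 3·289 + 4 = 2557
g[8] = 2·2557 + 3·843 + 4 = 7647
g[9] = 2·7647 + 3·2557 + 4 = 22969
g[10] = 2·22969 + 3·7647 + 4 = 68883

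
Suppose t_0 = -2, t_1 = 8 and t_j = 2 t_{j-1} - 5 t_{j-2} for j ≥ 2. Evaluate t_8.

t_2 = 2(8) - 5(-2) = 26
t_3 = 2(26) - 5(8) = 12
t_4 = 2(12) - 5(26) = -106
t_5 = 2(-106) - 5(12) = -272
t_6 = 2(-272) - 5(-106) = -14
t_7 = 2(-14) - 5(-272) = 1332
t_8 = 2(1332) - 5(-14) = 2734

2734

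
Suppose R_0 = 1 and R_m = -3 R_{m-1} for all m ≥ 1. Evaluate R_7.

R_1 = -3*1 = -3
R_2 = -3*(-3) = 9
R_3 = -3*9 = -27
R_4 = -3*(-27) = 81
R_5 = -3*81 = -243
R_6 = -3*(-243) = 729
R_7 = -3*729 = -2187

-2187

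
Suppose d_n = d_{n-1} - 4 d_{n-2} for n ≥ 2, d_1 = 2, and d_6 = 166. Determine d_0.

-5

Let d_0 = w.
d_2 = 2 - 4w
d_3 = -6 - 4w
d_4 = -14 + 12w
d_5 = 10 + 28w
d_6 = 66 - 20w
So 66 - 20w = 166, giving w = -5.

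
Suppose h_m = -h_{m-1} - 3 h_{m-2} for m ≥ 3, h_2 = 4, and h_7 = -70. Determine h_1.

2

Let h_1 = w.
h_3 = -4 - 3w
h_4 = -8 + 3w
h_5 = 20 + 6w
h_6 = 4 - 15w
h_7 = -64 - 3w
So -64 - 3w = -70, giving w = 2.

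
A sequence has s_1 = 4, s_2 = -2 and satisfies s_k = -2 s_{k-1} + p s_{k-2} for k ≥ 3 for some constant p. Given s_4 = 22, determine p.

s_3 = 4 + 4p
s_4 = -8 - 10p
So -8 - 10p = 22, giving p = -3.

-3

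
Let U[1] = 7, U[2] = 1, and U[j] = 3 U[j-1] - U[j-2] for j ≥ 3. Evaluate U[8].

U[3] = 3*1 - 7 = -4
U[4] = 3*(-4) - 1 = -13
U[5] = 3*(-13) - (-4) = -35
U[6] = 3*(-35) - (-13) = -92
U[7] = 3*(-92) - (-35) = -241
U[8] = 3*(-241) - (-92) = -631

-631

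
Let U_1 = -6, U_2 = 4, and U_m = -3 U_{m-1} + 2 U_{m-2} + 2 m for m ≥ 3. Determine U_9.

U_3 = -3·4 + 2·(-6) + 6 = -18
U_4 = -3·(-18) + 2·4 + 8 = 70
U_5 = -3·70 + 2·(-18) + 10 = -236
U_6 = -3·(-236) + 2·70 + 12 = 860
U_7 = -3·860 + 2·(-236) + 14 = -3038
U_8 = -3·(-3038) + 2·860 + 16 = 10850
U_9 = -3·10850 + 2·(-3038) + 18 = -38608

-38608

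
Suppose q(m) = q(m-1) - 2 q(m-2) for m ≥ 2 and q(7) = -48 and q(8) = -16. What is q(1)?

Rearranging, q(m-2) = (q(m) - q(m-1)) / -2.
q(6) = (-16 - (-48)) / -2 = 32/-2 = -16
q(5) = (-48 - (-16)) / -2 = -32/-2 = 16
q(4) = (-16 - 16) / -2 = -32/-2 = 16
q(3) = (16 - 16) / -2 = 0/-2 = 0
q(2) = (16 - 0) / -2 = 16/-2 = -8
q(1) = (0 - (-8)) / -2 = 8/-2 = -4

-4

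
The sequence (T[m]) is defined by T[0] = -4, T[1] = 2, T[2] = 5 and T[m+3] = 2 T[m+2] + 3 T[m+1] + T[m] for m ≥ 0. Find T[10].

T[3] = 2·5 + 3·2 + (-4) = 12
T[4] = 2·12 + 3·5 + 2 = 41
T[5] = 2·41 + 3·12 + 5 = 123
T[6] = 2·123 + 3·41 + 12 = 381
T[7] = 2·381 + 3·123 + 41 = 1172
T[8] = 2·1172 + 3·381 + 123 = 3610
T[9] = 2·3610 + 3·1172 + 381 = 11117
T[10] = 2·11117 + 3·3610 + 1172 = 34236

34236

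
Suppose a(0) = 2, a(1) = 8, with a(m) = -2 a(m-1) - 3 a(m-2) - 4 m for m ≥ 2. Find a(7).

a(2) = -2·8 - 3·2 - 8 = -30
a(3) = -2·(-30) - 3·8 - 12 = 24
a(4) = -2·24 - 3·(-30) - 16 = 26
a(5) = -2·26 - 3·24 - 20 = -144
a(6) = -2·(-144) - 3·26 - 24 = 186
a(7) = -2·186 - 3·(-144) - 28 = 32

32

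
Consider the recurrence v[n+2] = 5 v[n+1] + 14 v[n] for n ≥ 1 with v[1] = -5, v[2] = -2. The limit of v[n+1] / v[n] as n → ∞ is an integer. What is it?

7

The characteristic equation is r^2 - 5r - 14 = 0, which factors as (r - 7)(r + 2) = 0.
So the roots are 7 and -2. Since |7| > |-2| and the coefficient of 7^n is non-zero, the ratio tends to 7.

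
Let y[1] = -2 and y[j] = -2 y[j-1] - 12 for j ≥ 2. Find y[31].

2147483644

The fixed point is -12/(1 + 2) = -4, so y[j] + 4 = -2(y[j-1] + 4).
Hence y[j] = 2·(-2)^{j-1} - 4.
y[31] = 2·(-2)^{30} - 4 = 2·1073741824 - 4 = 2147483644.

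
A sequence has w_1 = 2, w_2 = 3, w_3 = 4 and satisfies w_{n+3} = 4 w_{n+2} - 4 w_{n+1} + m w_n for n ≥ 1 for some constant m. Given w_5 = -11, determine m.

w_4 = 4 + 2m
w_5 = 11m
So 11m = -11, giving m = -1.

-1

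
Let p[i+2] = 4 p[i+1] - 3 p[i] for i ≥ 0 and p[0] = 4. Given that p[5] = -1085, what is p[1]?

-5

Let p[1] = v.
p[2] = -12 + 4v
p[3] = -48 + 13v
p[4] = -156 + 40v
p[5] = -480 + 121v
So -480 + 121v = -1085, giving v = -5.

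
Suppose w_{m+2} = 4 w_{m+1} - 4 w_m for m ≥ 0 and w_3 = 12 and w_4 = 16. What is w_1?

Rearranging, w_{m-2} = (w_m - 4 w_{m-1}) / -4.
w_2 = (16 - 4(12)) / -4 = -32/-4 = 8
w_1 = (12 - 4(8)) / -4 = -20/-4 = 5

5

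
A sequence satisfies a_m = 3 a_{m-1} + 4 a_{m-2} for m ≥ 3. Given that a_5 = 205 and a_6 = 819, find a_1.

1

Rearranging, a_{m-2} = (a_m - 3 a_{m-1}) / 4.
a_4 = (819 - 3*205) / 4 = 204/4 = 51
a_3 = (205 - 3*51) / 4 = 52/4 = 13
a_2 = (51 - 3*13) / 4 = 12/4 = 3
a_1 = (13 - 3*3) / 4 = 4/4 = 1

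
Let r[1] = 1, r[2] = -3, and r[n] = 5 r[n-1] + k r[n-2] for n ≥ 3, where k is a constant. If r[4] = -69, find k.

r[3] = -15 + k
r[4] = -75 + 2k
So -75 + 2k = -69, giving k = 3.

3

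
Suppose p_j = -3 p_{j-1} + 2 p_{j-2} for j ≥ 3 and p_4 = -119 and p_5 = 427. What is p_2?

-7

Rearranging, p_{j-2} = (p_j + 3 p_{j-1}) / 2.
p_3 = (427 + 3*(-119)) / 2 = 70/2 = 35
p_2 = (-119 + 3*35) / 2 = -14/2 = -7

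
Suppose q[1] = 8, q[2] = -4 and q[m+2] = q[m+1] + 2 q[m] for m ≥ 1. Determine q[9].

348

q[3] = (-4) + 2·8 = 12
q[4] = 12 + 2·(-4) = 4
q[5] = 4 + 2·12 = 28
q[6] = 28 + 2·4 = 36
q[7] = 36 + 2·28 = 92
q[8] = 92 + 2·36 = 164
q[9] = 164 + 2·92 = 348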